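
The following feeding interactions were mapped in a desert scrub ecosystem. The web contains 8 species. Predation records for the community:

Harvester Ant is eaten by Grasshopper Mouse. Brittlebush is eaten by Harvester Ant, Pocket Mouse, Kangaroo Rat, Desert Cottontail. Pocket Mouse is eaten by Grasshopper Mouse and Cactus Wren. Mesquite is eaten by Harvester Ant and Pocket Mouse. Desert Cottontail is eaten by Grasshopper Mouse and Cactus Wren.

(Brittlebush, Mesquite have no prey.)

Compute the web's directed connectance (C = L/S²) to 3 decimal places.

C = 0.172

The web has S = 8 species and L = 11 feeding links.
C = L / S² = 11 / 64 = 0.1719 ≈ 0.172.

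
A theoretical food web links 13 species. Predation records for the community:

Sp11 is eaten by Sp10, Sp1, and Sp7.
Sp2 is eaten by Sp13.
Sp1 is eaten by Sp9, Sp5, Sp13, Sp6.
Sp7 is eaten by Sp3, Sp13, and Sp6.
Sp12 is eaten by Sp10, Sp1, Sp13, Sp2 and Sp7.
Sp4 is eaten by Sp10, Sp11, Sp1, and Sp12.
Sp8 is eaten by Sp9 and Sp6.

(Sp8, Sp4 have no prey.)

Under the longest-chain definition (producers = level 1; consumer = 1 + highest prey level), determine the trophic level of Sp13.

Trophic level 4

Sp4 is a producer → level 1.
Sp12 eats Sp4 → level 2.
Sp2 eats Sp12 → level 3.
Sp13 eats Sp2 (level 3); other prey at levels: Sp12 2, Sp1 3, Sp7 3 → level 4.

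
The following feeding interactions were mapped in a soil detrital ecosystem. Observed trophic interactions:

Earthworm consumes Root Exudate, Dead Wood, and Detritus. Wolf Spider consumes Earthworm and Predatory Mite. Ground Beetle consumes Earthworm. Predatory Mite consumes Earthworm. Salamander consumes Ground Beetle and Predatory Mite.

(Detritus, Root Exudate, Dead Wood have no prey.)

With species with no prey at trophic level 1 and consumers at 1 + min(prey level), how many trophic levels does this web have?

4

Basal resources (level 1): Detritus, Root Exudate, Dead Wood.
Following each consumer down to its lowest-level prey: Detritus → Earthworm → Ground Beetle → Salamander (levels 1 through 4).
All prey of Salamander (Ground Beetle 3, Predatory Mite 3) are at level 3 or above, so Salamander is at level 1 + 3 = 4.
Every consumer has at least one prey at level 3 or below, so none exceeds level 4.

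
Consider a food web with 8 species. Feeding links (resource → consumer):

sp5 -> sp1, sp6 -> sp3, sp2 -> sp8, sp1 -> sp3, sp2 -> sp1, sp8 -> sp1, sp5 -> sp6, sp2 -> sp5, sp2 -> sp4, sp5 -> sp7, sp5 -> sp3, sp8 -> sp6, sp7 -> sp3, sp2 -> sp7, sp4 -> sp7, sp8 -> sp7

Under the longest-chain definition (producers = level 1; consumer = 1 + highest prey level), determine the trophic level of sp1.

Trophic level 3

sp2 is a producer → level 1.
sp8 eats sp2 → level 2.
sp1 eats sp8 (level 2); other prey at levels: sp2 1, sp5 2 → level 3.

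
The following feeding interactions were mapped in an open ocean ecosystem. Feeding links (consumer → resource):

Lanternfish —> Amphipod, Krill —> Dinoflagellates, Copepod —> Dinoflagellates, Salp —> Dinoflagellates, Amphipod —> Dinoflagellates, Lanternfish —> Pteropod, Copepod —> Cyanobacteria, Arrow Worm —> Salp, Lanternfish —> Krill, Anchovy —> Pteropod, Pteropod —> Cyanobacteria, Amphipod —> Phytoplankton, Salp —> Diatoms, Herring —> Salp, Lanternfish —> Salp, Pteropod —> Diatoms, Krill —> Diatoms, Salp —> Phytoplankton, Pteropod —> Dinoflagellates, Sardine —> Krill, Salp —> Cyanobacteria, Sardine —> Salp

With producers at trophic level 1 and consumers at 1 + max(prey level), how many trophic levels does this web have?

3

Producers (level 1): Diatoms, Dinoflagellates, Cyanobacteria, Phytoplankton.
Dinoflagellates → Amphipod → Lanternfish gives Lanternfish level 3.
No species has a prey at level 3, so no species reaches level 4.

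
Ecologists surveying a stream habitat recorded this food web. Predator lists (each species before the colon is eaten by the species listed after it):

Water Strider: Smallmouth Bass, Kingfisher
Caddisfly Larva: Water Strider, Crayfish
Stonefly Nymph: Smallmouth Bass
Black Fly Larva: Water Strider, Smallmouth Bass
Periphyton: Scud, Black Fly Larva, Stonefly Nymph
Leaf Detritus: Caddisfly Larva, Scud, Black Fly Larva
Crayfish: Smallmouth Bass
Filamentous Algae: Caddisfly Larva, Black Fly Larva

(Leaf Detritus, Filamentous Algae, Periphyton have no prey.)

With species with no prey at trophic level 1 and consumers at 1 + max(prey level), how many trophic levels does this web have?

Basal resources (level 1): Leaf Detritus, Filamentous Algae, Periphyton.
Leaf Detritus → Caddisfly Larva → Water Strider → Kingfisher gives Kingfisher level 4.
No species has a prey at level 4, so no species reaches level 5.

4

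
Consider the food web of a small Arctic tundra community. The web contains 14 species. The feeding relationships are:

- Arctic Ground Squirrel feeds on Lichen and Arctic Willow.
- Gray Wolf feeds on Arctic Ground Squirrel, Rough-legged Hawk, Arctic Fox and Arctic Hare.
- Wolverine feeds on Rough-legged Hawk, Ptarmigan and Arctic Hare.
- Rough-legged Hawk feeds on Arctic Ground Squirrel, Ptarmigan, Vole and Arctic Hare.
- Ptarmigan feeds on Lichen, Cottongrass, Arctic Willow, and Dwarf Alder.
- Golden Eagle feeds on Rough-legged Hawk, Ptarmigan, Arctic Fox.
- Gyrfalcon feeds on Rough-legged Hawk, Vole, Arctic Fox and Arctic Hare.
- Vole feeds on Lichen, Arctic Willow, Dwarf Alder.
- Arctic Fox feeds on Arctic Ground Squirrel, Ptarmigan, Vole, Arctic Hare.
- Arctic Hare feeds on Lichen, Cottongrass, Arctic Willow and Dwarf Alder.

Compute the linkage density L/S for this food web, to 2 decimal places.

L/S = 2.50

There are L = 35 links among S = 14 species.
L/S = 35/14 = 2.5000 ≈ 2.50.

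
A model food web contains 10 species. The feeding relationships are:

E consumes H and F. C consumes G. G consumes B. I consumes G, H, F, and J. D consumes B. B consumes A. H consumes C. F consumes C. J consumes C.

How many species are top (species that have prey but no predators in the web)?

3

Top species (has prey, but nothing eats it): D, I, E.
Count: 3.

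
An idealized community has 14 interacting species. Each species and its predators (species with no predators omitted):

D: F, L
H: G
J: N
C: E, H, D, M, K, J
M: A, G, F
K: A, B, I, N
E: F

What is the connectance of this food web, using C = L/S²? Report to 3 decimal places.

C = 0.092

The web has S = 14 species and L = 18 feeding links.
C = L / S² = 18 / 196 = 0.0918 ≈ 0.092.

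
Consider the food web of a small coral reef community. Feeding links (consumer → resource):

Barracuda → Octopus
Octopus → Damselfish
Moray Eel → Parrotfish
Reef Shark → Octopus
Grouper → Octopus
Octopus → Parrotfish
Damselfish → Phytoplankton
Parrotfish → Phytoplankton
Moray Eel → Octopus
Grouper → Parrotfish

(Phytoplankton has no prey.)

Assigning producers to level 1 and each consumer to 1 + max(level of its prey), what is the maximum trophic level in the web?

4

Producers (level 1): Phytoplankton.
Phytoplankton → Parrotfish → Octopus → Barracuda gives Barracuda level 4.
No species has a prey at level 4, so no species reaches level 5.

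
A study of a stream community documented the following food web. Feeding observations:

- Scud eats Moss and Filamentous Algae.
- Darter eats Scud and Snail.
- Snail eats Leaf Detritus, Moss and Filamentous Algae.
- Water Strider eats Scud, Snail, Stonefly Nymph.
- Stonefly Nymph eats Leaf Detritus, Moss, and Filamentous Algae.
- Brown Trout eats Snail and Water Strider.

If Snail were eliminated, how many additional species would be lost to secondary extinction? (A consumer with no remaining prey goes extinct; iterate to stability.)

0

Remove Snail.
Every predator of it retains at least one other prey: Water Strider still has Stonefly Nymph, Scud; Darter still has Scud; Brown Trout still has Water Strider.
No consumer loses all prey, so no secondary extinctions occur.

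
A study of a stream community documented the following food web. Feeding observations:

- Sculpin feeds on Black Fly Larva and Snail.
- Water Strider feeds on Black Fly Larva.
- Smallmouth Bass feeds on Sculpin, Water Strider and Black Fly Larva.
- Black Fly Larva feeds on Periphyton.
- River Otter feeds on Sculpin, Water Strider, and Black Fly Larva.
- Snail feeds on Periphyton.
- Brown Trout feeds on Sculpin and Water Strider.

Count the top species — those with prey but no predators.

3

Top species (has prey, but nothing eats it): Smallmouth Bass, River Otter, Brown Trout.
Count: 3.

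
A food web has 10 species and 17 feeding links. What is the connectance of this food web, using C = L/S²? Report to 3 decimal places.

The web has S = 10 species and L = 17 feeding links.
C = L / S² = 17 / 100 = 0.1700 ≈ 0.170.

C = 0.170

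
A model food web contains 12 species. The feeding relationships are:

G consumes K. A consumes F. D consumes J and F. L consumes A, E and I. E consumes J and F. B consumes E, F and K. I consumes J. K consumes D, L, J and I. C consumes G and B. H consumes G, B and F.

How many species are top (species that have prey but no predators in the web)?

2

Top species (has prey, but nothing eats it): C, H.
Count: 2.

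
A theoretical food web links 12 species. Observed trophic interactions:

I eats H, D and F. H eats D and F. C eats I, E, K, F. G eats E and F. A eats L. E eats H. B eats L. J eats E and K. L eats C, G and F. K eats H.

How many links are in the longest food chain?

5 links

One longest chain: D → H → E → G → L → B.
It has 6 species and 5 links.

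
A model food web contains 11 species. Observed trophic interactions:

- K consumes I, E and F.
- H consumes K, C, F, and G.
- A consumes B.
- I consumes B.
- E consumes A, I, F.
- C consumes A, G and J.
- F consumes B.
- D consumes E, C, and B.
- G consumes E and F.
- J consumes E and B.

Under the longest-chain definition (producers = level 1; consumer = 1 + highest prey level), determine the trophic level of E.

B is a producer → level 1.
A eats B → level 2.
E eats A (level 2); other prey at levels: F 2, I 2 → level 3.

Trophic level 3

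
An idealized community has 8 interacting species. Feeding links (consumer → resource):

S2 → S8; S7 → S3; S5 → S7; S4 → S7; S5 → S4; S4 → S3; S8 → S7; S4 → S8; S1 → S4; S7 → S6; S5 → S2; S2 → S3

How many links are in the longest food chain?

One longest chain: S6 → S7 → S8 → S4 → S1.
It has 5 species and 4 links.

4 links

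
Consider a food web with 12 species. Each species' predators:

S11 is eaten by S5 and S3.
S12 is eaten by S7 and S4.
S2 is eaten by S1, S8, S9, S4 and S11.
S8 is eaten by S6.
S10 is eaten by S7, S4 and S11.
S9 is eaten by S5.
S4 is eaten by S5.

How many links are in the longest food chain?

2 links

One longest chain: S2 → S8 → S6.
It has 3 species and 2 links.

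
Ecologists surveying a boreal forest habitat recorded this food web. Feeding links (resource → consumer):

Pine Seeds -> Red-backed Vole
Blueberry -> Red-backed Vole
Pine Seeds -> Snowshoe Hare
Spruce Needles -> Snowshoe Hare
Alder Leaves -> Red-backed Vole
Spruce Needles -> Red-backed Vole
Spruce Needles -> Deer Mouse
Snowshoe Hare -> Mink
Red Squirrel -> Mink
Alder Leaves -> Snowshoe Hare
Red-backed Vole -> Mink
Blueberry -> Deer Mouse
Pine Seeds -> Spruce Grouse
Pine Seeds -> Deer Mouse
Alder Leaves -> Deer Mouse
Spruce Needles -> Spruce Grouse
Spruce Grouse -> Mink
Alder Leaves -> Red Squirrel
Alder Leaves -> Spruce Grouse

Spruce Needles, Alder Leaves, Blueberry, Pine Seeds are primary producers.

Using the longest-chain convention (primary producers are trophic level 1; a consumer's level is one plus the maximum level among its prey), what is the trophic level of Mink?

Trophic level 3

Spruce Needles is a producer → level 1.
Snowshoe Hare eats Spruce Needles (level 1); other prey at levels: Alder Leaves 1, Pine Seeds 1 → level 2.
Mink eats Snowshoe Hare (level 2); other prey at levels: Red Squirrel 2, Spruce Grouse 2, Red-backed Vole 2 → level 3.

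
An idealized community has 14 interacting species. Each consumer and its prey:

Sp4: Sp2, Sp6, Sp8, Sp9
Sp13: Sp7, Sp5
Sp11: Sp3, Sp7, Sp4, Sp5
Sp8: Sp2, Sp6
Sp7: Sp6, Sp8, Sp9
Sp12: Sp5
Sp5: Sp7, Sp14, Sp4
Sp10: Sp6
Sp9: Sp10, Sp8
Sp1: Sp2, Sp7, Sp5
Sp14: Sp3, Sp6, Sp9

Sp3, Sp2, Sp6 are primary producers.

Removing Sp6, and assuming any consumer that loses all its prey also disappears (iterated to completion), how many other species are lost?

Remove Sp6.
Round 1: Sp10 (all prey gone) → extinct.
No further losses. Total secondary extinctions: 1.

1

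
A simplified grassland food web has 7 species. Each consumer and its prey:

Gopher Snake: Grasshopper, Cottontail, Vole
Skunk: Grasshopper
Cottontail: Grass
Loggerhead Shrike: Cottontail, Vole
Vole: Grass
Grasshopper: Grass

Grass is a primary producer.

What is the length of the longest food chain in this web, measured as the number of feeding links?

2 links

One longest chain: Grass → Grasshopper → Skunk.
It has 3 species and 2 links.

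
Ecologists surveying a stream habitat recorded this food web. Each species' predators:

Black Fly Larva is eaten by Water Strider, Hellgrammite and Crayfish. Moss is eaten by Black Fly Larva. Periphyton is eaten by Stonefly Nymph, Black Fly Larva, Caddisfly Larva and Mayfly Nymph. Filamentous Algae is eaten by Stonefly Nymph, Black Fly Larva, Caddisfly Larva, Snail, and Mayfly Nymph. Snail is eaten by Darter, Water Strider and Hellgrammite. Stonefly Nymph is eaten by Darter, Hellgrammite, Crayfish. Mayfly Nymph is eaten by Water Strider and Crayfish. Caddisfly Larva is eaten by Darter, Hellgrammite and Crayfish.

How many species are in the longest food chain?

One longest chain: Filamentous Algae → Snail → Darter.
It has 3 species and 2 links.

3 species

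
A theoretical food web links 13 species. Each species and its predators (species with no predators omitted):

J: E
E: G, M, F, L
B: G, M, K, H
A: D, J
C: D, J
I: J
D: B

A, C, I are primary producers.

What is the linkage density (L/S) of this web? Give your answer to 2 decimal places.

L/S = 1.15

There are L = 15 links among S = 13 species.
L/S = 15/13 = 1.1538 ≈ 1.15.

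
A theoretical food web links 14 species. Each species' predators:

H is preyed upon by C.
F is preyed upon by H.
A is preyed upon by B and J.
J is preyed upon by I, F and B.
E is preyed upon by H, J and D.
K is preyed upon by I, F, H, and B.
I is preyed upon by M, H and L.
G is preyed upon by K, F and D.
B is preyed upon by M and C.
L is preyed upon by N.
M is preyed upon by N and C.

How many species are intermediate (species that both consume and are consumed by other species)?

Intermediate species (has both prey and predators): J, K, B, F, I, M, L, H.
Count: 8.

8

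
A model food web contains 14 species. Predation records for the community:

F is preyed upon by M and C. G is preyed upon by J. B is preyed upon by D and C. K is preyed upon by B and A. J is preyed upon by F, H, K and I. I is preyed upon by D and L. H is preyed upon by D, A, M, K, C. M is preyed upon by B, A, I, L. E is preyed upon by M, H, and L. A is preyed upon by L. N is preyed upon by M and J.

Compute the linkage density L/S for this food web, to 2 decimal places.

There are L = 28 links among S = 14 species.
L/S = 28/14 = 2.0000 ≈ 2.00.

L/S = 2.00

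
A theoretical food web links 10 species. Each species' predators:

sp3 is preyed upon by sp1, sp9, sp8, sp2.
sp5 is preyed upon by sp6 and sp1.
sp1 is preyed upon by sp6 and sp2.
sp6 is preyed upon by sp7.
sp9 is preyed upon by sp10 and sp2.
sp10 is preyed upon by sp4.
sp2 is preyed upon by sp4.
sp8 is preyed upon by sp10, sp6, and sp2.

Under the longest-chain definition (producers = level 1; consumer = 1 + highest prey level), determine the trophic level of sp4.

Trophic level 4

sp3 is a producer → level 1.
sp8 eats sp3 → level 2.
sp2 eats sp8 (level 2); other prey at levels: sp3 1, sp9 2, sp1 2 → level 3.
sp4 eats sp2 (level 3); other prey at levels: sp10 3 → level 4.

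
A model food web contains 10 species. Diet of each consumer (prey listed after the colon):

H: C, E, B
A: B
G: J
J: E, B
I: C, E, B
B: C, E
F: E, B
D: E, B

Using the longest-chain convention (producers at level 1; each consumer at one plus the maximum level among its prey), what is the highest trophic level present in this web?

Producers (level 1): C, E.
C → B → J → G gives G level 4.
No species has a prey at level 4, so no species reaches level 5.

4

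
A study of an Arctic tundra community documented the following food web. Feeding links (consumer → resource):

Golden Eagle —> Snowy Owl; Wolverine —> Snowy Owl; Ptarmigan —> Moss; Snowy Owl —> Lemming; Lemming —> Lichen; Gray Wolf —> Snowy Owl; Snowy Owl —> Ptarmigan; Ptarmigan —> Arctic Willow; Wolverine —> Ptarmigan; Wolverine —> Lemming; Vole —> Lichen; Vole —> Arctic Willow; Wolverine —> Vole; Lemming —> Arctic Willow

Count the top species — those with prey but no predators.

3

Top species (has prey, but nothing eats it): Gray Wolf, Golden Eagle, Wolverine.
Count: 3.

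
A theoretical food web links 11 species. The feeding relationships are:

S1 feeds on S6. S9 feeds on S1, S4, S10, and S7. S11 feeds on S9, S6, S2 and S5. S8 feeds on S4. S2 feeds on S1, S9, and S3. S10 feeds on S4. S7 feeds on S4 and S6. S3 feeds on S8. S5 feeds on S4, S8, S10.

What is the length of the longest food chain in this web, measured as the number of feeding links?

One longest chain: S6 → S1 → S9 → S2 → S11.
It has 5 species and 4 links.

4 links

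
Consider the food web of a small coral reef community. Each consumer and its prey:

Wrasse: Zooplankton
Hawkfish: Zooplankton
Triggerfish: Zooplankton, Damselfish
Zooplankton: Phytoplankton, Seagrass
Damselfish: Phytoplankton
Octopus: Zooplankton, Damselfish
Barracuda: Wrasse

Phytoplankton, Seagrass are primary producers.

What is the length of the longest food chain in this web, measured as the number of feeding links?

One longest chain: Phytoplankton → Zooplankton → Wrasse → Barracuda.
It has 4 species and 3 links.

3 links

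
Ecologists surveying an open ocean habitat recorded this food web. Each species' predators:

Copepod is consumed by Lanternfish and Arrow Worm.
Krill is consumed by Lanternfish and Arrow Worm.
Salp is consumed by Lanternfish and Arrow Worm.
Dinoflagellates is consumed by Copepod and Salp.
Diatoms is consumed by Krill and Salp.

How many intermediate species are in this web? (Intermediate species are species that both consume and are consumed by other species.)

Intermediate species (has both prey and predators): Salp, Copepod, Krill.
Count: 3.

3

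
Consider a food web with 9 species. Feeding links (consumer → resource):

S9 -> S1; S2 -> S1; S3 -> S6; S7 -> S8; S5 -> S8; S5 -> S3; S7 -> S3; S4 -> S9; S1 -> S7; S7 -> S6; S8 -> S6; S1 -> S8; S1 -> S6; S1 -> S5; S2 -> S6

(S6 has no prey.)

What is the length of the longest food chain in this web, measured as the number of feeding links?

One longest chain: S6 → S3 → S5 → S1 → S9 → S4.
It has 6 species and 5 links.

5 links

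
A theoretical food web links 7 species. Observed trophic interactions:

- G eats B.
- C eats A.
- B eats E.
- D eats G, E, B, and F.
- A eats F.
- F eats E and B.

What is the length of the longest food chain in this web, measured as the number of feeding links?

One longest chain: E → B → F → A → C.
It has 5 species and 4 links.

4 links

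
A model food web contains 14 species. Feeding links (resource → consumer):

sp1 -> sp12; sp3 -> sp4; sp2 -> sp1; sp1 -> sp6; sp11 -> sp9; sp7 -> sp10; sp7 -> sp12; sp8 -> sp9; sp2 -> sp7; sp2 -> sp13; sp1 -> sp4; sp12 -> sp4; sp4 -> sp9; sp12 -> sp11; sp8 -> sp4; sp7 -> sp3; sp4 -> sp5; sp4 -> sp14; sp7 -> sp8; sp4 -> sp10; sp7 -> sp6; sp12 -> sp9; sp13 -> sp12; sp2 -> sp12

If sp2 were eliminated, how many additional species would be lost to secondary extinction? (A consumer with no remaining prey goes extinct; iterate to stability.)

13

Remove sp2.
Round 1: sp13 (all prey gone), sp1 (all prey gone), sp7 (all prey gone) → extinct.
Round 2: sp8 (all prey gone), sp3 (all prey gone), sp12 (all prey gone), sp6 (all prey gone) → extinct.
Round 3: sp11 (all prey gone), sp4 (all prey gone) → extinct.
Round 4: sp9 (all prey gone), sp5 (all prey gone), sp10 (all prey gone), sp14 (all prey gone) → extinct.
No further losses. Total secondary extinctions: 13.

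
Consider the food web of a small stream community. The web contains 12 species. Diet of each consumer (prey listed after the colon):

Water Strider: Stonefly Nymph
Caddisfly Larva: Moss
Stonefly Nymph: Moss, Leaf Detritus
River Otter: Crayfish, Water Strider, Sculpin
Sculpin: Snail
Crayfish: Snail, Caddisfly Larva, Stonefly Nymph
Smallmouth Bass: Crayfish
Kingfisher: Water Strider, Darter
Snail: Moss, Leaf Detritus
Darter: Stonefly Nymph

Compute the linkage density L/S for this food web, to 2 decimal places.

There are L = 17 links among S = 12 species.
L/S = 17/12 = 1.4167 ≈ 1.42.

L/S = 1.42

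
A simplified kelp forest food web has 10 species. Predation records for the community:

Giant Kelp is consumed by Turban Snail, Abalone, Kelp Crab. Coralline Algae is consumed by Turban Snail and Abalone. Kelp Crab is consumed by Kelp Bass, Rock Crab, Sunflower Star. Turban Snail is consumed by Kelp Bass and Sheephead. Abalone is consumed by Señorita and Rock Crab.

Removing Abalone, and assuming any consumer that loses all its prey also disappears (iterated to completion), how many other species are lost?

Remove Abalone.
Round 1: Señorita (all prey gone) → extinct.
No further losses. Total secondary extinctions: 1.

1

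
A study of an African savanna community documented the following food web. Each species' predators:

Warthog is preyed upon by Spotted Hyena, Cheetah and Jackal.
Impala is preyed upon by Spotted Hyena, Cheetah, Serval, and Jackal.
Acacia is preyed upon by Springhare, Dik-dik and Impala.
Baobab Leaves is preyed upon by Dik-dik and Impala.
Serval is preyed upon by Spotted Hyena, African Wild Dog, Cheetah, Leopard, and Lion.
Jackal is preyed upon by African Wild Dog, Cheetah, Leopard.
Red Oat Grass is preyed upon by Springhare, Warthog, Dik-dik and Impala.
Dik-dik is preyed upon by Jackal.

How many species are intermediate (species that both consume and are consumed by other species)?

5

Intermediate species (has both prey and predators): Dik-dik, Impala, Warthog, Serval, Jackal.
Count: 5.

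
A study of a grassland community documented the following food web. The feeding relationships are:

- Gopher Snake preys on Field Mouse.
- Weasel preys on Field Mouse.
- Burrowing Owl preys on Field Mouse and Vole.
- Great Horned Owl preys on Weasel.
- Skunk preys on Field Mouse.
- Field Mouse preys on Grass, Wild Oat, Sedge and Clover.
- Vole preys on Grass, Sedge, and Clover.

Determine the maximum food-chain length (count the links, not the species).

3 links

One longest chain: Wild Oat → Field Mouse → Weasel → Great Horned Owl.
It has 4 species and 3 links.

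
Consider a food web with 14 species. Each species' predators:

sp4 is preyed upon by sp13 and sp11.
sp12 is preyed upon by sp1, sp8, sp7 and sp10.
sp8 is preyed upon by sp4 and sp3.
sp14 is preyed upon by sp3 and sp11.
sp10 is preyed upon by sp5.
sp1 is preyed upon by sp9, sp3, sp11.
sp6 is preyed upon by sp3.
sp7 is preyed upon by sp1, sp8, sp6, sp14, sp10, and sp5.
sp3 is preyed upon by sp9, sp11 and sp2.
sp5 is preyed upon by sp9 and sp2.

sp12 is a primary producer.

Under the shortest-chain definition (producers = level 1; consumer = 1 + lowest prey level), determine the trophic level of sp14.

sp12 is a producer → level 1.
sp7 eats sp12 → level 2.
sp14 eats sp7 → level 3.
No prey of sp14 is below level 2, so 3 is the minimum.

Trophic level 3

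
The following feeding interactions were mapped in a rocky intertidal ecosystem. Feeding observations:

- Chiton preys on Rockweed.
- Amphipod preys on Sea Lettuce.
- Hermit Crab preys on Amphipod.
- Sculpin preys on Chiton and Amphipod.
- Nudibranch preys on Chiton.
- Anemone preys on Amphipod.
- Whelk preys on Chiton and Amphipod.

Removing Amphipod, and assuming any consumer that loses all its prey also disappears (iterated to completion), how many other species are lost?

2

Remove Amphipod.
Round 1: Hermit Crab (all prey gone), Anemone (all prey gone) → extinct.
No further losses. Total secondary extinctions: 2.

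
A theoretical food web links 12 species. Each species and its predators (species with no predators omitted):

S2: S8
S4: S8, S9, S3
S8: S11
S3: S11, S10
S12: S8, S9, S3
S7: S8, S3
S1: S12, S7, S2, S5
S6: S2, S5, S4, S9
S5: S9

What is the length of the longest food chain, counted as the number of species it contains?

4 species

One longest chain: S1 → S12 → S3 → S11.
It has 4 species and 3 links.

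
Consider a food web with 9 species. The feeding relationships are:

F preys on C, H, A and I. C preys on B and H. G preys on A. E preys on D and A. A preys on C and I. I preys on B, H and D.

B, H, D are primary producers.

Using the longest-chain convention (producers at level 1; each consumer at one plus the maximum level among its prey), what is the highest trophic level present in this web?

Producers (level 1): B, H, D.
B → C → A → G gives G level 4.
No species has a prey at level 4, so no species reaches level 5.

4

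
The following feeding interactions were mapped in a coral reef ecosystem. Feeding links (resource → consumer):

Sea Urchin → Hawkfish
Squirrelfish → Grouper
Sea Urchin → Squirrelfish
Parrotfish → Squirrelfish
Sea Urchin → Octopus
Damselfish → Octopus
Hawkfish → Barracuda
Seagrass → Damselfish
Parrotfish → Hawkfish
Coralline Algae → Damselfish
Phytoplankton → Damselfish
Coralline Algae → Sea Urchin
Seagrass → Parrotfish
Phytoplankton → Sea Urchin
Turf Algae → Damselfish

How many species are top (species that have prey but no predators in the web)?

3

Top species (has prey, but nothing eats it): Octopus, Barracuda, Grouper.
Count: 3.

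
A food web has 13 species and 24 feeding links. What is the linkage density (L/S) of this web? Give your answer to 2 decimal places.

L/S = 1.85

There are L = 24 links among S = 13 species.
L/S = 24/13 = 1.8462 ≈ 1.85.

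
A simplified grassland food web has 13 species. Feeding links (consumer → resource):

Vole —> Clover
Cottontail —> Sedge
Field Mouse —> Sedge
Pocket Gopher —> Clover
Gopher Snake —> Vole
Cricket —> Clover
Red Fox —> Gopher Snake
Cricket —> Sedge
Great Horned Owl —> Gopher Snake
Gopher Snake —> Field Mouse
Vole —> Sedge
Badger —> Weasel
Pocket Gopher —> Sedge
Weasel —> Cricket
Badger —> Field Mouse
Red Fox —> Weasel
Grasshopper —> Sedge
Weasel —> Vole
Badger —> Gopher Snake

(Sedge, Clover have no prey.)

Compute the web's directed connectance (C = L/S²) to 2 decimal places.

C = 0.11

The web has S = 13 species and L = 19 feeding links.
C = L / S² = 19 / 169 = 0.1124 ≈ 0.11.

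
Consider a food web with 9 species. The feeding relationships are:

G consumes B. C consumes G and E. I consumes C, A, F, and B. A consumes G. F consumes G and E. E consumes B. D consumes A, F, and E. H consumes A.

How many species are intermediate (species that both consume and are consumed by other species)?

5

Intermediate species (has both prey and predators): G, E, F, C, A.
Count: 5.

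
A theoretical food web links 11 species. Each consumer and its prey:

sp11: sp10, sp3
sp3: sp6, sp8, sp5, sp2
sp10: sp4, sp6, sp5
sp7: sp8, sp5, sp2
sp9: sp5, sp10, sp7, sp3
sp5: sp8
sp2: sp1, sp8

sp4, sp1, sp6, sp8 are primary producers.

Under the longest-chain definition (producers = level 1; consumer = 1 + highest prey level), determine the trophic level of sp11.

Trophic level 4

sp8 is a producer → level 1.
sp5 eats sp8 → level 2.
sp3 eats sp5 (level 2); other prey at levels: sp6 1, sp8 1, sp2 2 → level 3.
sp11 eats sp3 (level 3); other prey at levels: sp10 3 → level 4.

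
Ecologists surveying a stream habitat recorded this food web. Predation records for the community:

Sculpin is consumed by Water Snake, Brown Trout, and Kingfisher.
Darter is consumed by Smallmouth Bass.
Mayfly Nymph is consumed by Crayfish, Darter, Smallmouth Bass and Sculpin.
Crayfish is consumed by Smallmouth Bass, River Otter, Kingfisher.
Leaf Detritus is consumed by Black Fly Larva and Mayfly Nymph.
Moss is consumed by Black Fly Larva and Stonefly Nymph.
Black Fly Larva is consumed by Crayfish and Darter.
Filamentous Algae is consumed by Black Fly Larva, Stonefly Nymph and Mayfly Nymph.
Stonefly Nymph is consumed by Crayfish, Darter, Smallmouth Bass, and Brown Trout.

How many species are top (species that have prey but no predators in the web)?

Top species (has prey, but nothing eats it): Water Snake, River Otter, Smallmouth Bass, Kingfisher, Brown Trout.
Count: 5.

5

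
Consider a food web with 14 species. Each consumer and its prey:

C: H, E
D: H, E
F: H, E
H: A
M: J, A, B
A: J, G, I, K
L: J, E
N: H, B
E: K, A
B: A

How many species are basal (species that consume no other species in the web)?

Basal species (no prey listed): J, G, I, K.
Count: 4.

4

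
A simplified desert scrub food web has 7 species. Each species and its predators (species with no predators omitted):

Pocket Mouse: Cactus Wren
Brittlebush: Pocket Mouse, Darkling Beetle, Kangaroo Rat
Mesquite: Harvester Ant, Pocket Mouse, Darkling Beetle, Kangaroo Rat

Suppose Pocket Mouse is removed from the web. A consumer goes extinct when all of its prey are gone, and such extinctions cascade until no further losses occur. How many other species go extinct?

Remove Pocket Mouse.
Round 1: Cactus Wren (all prey gone) → extinct.
No further losses. Total secondary extinctions: 1.

1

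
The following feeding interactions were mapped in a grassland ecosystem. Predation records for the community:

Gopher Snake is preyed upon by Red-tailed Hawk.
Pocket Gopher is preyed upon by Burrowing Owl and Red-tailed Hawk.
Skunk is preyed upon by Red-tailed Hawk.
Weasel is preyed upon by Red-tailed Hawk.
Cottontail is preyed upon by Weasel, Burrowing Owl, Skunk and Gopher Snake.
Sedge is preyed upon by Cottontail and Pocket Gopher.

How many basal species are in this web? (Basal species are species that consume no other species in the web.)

Basal species (no prey listed): Sedge.
Count: 1.

1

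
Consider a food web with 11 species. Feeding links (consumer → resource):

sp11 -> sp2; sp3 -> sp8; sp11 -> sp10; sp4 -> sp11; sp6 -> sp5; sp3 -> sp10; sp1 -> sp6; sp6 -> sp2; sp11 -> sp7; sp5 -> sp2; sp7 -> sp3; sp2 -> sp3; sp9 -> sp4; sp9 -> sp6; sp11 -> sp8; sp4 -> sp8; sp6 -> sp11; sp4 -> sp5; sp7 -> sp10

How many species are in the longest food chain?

6 species

One longest chain: sp8 → sp3 → sp2 → sp5 → sp4 → sp9.
It has 6 species and 5 links.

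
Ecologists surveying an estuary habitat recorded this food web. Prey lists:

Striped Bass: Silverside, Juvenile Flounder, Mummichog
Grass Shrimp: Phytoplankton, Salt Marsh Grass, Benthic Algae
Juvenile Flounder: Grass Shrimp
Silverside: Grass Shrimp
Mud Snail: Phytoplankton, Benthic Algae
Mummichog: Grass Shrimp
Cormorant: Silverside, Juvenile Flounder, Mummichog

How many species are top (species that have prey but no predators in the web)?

Top species (has prey, but nothing eats it): Mud Snail, Striped Bass, Cormorant.
Count: 3.

3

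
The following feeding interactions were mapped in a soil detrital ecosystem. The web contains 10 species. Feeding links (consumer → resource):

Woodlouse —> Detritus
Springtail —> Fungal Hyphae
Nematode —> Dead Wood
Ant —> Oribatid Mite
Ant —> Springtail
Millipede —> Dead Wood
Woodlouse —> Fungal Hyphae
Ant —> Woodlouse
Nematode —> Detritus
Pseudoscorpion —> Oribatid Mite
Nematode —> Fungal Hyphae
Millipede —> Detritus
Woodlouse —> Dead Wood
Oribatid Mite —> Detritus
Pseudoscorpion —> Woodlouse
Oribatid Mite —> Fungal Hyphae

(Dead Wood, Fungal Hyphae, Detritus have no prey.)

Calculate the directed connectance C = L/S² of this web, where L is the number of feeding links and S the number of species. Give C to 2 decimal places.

The web has S = 10 species and L = 16 feeding links.
C = L / S² = 16 / 100 = 0.1600 ≈ 0.16.

C = 0.16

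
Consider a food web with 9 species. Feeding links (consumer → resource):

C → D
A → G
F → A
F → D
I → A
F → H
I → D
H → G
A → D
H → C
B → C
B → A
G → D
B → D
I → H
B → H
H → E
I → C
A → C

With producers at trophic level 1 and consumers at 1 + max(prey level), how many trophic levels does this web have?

Producers (level 1): D, E.
D → G → H → B gives B level 4.
No species has a prey at level 4, so no species reaches level 5.

4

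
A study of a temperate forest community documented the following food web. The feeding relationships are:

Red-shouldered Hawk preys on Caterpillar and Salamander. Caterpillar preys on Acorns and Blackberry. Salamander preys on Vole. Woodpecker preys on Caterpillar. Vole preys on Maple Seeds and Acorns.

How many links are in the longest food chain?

One longest chain: Acorns → Vole → Salamander → Red-shouldered Hawk.
It has 4 species and 3 links.

3 links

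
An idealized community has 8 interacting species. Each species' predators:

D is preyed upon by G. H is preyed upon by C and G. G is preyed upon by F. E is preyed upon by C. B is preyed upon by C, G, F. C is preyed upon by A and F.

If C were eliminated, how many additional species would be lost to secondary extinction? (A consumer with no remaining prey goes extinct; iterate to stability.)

1

Remove C.
Round 1: A (all prey gone) → extinct.
No further losses. Total secondary extinctions: 1.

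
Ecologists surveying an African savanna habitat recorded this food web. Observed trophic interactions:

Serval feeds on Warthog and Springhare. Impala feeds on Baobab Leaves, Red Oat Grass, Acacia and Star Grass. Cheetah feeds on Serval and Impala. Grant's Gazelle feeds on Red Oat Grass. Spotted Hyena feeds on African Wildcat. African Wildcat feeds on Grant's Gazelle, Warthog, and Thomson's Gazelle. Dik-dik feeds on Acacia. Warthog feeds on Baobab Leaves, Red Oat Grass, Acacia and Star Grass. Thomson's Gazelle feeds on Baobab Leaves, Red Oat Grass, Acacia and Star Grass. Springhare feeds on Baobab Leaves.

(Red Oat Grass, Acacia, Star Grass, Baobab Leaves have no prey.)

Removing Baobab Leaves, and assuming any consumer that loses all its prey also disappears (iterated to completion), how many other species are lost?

1

Remove Baobab Leaves.
Round 1: Springhare (all prey gone) → extinct.
No further losses. Total secondary extinctions: 1.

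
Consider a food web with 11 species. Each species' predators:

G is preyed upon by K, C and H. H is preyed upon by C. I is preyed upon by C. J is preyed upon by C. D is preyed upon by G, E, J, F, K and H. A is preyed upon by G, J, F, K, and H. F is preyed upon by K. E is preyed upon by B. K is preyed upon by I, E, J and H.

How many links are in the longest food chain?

4 links

One longest chain: D → F → K → J → C.
It has 5 species and 4 links.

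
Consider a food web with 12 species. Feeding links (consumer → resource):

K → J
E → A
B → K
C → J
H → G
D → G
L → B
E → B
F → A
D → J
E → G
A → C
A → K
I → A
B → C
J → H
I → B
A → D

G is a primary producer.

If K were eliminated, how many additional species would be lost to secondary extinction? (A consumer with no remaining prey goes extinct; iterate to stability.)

0

Remove K.
Every predator of it retains at least one other prey: B still has C; A still has C, D.
No consumer loses all prey, so no secondary extinctions occur.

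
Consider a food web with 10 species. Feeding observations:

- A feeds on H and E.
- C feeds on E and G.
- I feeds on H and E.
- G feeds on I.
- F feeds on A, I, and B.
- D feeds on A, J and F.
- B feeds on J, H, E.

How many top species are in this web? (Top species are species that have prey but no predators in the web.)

Top species (has prey, but nothing eats it): D, C.
Count: 2.

2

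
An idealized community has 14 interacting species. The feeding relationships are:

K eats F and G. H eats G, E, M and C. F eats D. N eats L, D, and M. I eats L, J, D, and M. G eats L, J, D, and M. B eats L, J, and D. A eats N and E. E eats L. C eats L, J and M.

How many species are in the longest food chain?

3 species

One longest chain: J → C → H.
It has 3 species and 2 links.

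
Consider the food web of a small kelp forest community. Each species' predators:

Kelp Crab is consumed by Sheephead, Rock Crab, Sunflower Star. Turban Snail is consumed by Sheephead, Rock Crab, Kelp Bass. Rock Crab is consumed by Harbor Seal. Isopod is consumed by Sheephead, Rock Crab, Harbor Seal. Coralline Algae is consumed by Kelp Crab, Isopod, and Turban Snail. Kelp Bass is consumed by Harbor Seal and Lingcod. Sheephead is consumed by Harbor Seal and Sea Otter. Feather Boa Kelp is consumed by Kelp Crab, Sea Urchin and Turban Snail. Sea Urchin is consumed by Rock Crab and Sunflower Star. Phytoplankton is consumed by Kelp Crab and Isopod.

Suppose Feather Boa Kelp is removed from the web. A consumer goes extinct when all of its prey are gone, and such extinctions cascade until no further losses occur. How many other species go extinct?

Remove Feather Boa Kelp.
Round 1: Sea Urchin (all prey gone) → extinct.
No further losses. Total secondary extinctions: 1.

1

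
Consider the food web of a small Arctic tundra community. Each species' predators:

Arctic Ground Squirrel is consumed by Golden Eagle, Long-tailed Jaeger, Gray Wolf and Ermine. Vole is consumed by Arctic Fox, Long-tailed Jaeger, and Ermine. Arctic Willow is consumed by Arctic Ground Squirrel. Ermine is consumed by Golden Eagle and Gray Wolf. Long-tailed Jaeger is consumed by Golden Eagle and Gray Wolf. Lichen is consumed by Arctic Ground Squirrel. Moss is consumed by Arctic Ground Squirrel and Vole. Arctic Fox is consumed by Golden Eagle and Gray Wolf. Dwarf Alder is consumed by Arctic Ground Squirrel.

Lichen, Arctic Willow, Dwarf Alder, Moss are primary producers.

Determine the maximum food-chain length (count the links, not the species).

3 links

One longest chain: Moss → Vole → Ermine → Golden Eagle.
It has 4 species and 3 links.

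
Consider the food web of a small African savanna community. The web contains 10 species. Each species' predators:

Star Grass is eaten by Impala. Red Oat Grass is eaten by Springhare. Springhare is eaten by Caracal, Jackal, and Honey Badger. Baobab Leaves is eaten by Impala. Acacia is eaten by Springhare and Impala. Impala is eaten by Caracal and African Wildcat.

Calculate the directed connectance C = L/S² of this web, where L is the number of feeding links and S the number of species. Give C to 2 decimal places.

The web has S = 10 species and L = 10 feeding links.
C = L / S² = 10 / 100 = 0.1000 ≈ 0.10.

C = 0.10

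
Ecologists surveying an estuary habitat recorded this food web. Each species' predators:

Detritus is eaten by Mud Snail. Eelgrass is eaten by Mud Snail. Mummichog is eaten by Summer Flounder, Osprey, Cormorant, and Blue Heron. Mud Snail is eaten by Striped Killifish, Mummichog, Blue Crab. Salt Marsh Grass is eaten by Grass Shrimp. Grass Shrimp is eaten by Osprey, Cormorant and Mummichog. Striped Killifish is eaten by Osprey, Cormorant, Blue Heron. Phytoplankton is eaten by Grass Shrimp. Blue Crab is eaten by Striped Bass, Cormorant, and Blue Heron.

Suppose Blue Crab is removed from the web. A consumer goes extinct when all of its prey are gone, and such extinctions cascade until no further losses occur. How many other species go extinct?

1

Remove Blue Crab.
Round 1: Striped Bass (all prey gone) → extinct.
No further losses. Total secondary extinctions: 1.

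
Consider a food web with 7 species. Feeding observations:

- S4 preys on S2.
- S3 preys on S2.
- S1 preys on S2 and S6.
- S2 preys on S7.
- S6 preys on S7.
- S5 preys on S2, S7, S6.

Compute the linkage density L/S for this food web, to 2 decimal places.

There are L = 9 links among S = 7 species.
L/S = 9/7 = 1.2857 ≈ 1.29.

L/S = 1.29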